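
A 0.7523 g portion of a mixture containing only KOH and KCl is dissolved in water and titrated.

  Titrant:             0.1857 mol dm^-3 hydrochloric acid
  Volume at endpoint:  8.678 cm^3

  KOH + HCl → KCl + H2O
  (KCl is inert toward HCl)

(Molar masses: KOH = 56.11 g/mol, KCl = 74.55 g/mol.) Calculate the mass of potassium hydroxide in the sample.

0.09042 g

n(HCl) = 0.008678 × 0.1857 = 1.612 × 10^-3 mol
Let x = n(KOH), y = n(KCl).
Titrant: 1x = 1.612 × 10^-3;  mass: 56.11x + 74.55y = 0.7523
Solving, x = 1.612 × 10^-3 mol, y = 8.878 × 10^-3 mol
mass of KOH = 1.612 × 10^-3 × 56.11 = 0.09042 g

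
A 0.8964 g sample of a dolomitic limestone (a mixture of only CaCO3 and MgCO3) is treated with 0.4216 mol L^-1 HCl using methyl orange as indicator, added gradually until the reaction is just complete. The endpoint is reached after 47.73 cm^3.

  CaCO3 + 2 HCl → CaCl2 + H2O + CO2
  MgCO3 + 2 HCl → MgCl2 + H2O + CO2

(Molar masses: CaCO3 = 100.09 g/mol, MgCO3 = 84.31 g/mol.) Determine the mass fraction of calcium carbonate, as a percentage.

n(HCl) = 0.04773 × 0.4216 = 0.02012 mol
Let x = n(CaCO3), y = n(MgCO3).
Titrant: 2x + 2y = 0.02012;  mass: 100.09x + 84.31y = 0.8964
Solving, x = 3.049 × 10^-3 mol, y = 7.012 × 10^-3 mol
mass of CaCO3 = 3.049 × 10^-3 × 100.09 = 0.3052 g
% CaCO3 = 0.3052 / 0.8964 × 100 = 34.05 %

34.05 %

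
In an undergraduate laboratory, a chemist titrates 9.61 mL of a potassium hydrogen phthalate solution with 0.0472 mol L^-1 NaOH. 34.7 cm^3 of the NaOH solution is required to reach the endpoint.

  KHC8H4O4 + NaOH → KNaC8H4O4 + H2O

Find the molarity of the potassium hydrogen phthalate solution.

0.170 mol/L

n(NaOH) = 0.0347 L × 0.0472 mol/L = 1.64 × 10^-3 mol
n(KHC8H4O4) = 1.64 × 10^-3 mol (1:1 mole ratio)
[KHC8H4O4] = 1.64 × 10^-3 mol / 0.00961 L = 0.170 mol/L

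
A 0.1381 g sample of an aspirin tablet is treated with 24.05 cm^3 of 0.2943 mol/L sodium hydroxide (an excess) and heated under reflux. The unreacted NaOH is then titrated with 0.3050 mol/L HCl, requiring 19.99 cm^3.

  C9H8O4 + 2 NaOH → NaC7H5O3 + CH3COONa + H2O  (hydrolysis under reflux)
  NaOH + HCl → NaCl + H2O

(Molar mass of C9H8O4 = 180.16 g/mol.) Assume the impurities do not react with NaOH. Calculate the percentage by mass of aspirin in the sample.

n(NaOH) added = 0.02405 × 0.2943 = 7.078 × 10^-3 mol
n(HCl) used in back-titration = 0.01999 × 0.3050 = 6.097 × 10^-3 mol
n(NaOH) left over = 6.097 × 10^-3 mol (1:1 ratio)
n(NaOH) consumed by analyte = 7.078 × 10^-3 − 6.097 × 10^-3 = 9.810 × 10^-4 mol
From the 1:2 ratio, n(C9H8O4) = 1/2 × 9.810 × 10^-4 = 4.905 × 10^-4 mol
mass of C9H8O4 = 4.905 × 10^-4 × 180.16 = 0.08837 g
% C9H8O4 = 0.08837 / 0.1381 × 100 = 63.99 %

63.99 %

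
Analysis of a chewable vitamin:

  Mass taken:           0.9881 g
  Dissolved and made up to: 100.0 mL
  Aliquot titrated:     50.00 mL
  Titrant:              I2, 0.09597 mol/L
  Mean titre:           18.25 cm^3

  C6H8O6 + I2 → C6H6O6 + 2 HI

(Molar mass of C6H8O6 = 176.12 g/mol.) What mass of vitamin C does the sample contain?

n(I2) per titration = 0.01825 × 0.09597 = 1.751 × 10^-3 mol
n(C6H8O6) in each aliquot = 1.751 × 10^-3 mol (1:1 ratio)
n(C6H8O6) in the whole flask = 1.751 × 10^-3 × 100.0/50.00 = 3.503 × 10^-3 mol
mass of C6H8O6 = 3.503 × 10^-3 × 176.12 = 0.6169 g

0.6169 g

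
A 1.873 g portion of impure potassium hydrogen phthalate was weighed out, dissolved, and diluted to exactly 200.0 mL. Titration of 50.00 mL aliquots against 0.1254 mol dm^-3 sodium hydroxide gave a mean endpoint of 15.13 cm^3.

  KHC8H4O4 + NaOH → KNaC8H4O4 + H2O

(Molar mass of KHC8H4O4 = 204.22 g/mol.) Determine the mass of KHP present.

1.550 g

n(NaOH) per titration = 0.01513 × 0.1254 = 1.897 × 10^-3 mol
n(KHC8H4O4) in each aliquot = 1.897 × 10^-3 mol (1:1 ratio)
n(KHC8H4O4) in the whole flask = 1.897 × 10^-3 × 200.0/50.00 = 7.589 × 10^-3 mol
mass of KHC8H4O4 = 7.589 × 10^-3 × 204.22 = 1.550 g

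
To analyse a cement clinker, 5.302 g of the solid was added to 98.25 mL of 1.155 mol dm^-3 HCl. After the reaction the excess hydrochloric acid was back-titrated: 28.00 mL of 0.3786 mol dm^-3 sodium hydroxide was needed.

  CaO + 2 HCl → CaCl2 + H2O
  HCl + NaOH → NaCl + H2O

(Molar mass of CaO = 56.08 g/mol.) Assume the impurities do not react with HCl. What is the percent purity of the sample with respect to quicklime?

54.41 %

n(HCl) added = 0.09825 × 1.155 = 0.1135 mol
n(NaOH) used in back-titration = 0.02800 × 0.3786 = 0.01060 mol
n(HCl) left over = 0.01060 mol (1:1 ratio)
n(HCl) consumed by analyte = 0.1135 − 0.01060 = 0.1029 mol
From the 1:2 ratio, n(CaO) = 1/2 × 0.1029 = 0.05144 mol
mass of CaO = 0.05144 × 56.08 = 2.885 g
% CaO = 2.885 / 5.302 × 100 = 54.41 %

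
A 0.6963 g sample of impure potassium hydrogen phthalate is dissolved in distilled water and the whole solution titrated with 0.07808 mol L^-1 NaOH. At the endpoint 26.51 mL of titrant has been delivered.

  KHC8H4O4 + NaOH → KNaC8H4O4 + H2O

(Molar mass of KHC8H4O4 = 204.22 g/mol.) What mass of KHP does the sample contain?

n(NaOH) = 0.02651 L × 0.07808 mol/L = 2.070 × 10^-3 mol
n(KHC8H4O4) = 2.070 × 10^-3 mol (1:1 ratio)
mass of KHC8H4O4 = 2.070 × 10^-3 × 204.22 g/mol = 0.4227 g

0.4227 g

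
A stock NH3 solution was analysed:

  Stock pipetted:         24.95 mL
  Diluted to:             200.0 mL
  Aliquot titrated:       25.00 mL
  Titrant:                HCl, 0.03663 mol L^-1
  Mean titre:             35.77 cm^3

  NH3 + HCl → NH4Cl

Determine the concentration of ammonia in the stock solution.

0.4201 mol/L

n(HCl) = 0.03577 × 0.03663 = 1.310 × 10^-3 mol
n(NH3) in the aliquot = 1.310 × 10^-3 mol (1:1 ratio)
[NH3]_dilute = 1.310 × 10^-3 / 0.02500 = 0.05241 mol/L
Dilution factor = 200.0 / 24.95 = 8.016
[NH3]_stock = 0.05241 × 8.016 = 0.4201 mol/L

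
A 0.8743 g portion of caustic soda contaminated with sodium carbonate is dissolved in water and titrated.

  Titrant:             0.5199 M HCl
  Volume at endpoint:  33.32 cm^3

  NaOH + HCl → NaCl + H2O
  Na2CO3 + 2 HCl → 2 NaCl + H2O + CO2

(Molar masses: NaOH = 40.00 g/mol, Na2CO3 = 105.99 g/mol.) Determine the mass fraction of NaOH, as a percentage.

15.40 %

n(HCl) = 0.03332 × 0.5199 = 0.01732 mol
Let x = n(NaOH), y = n(Na2CO3).
Titrant: 1x + 2y = 0.01732;  mass: 40.00x + 105.99y = 0.8743
Solving, x = 3.366 × 10^-3 mol, y = 6.979 × 10^-3 mol
mass of NaOH = 3.366 × 10^-3 × 40.00 = 0.1346 g
% NaOH = 0.1346 / 0.8743 × 100 = 15.40 %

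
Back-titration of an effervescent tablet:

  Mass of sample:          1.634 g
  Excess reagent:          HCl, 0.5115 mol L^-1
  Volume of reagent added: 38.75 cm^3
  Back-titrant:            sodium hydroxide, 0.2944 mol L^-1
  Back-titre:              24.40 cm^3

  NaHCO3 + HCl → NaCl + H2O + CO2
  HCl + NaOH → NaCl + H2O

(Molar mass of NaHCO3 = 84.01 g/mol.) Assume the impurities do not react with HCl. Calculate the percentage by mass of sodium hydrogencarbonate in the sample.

n(HCl) added = 0.03875 × 0.5115 = 0.01982 mol
n(NaOH) used in back-titration = 0.02440 × 0.2944 = 7.183 × 10^-3 mol
n(HCl) left over = 7.183 × 10^-3 mol (1:1 ratio)
n(HCl) consumed by analyte = 0.01982 − 7.183 × 10^-3 = 0.01264 mol
n(NaHCO3) = 0.01264 mol (1:1 ratio)
mass of NaHCO3 = 0.01264 × 84.01 = 1.062 g
% NaHCO3 = 1.062 / 1.634 × 100 = 64.97 %

64.97 %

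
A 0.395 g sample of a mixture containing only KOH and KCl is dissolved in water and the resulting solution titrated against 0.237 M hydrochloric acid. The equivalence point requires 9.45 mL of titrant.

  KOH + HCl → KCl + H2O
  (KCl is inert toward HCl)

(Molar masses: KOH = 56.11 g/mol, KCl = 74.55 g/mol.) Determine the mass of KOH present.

0.126 g

n(HCl) = 0.00945 × 0.237 = 2.24 × 10^-3 mol
Let x = n(KOH), y = n(KCl).
Titrant: 1x = 2.24 × 10^-3;  mass: 56.11x + 74.55y = 0.395
Solving, x = 2.24 × 10^-3 mol, y = 3.61 × 10^-3 mol
mass of KOH = 2.24 × 10^-3 × 56.11 = 0.126 g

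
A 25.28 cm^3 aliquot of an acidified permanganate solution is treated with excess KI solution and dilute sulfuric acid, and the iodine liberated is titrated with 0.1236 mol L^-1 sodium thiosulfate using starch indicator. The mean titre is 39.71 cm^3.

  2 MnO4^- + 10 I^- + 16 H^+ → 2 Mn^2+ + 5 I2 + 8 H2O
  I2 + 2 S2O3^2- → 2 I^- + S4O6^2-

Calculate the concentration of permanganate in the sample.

n(S2O3^2-) = 0.03971 × 0.1236 = 4.908 × 10^-3 mol
n(I2) = n(S2O3^2-)/2 = 2.454 × 10^-3 mol
From the 2:5 ratio, n(MnO4^-) in the aliquot = 2/5 × 2.454 × 10^-3 = 9.816 × 10^-4 mol
[MnO4^-] = 9.816 × 10^-4 / 0.02528 = 0.03883 mol/L

0.03883 mol/L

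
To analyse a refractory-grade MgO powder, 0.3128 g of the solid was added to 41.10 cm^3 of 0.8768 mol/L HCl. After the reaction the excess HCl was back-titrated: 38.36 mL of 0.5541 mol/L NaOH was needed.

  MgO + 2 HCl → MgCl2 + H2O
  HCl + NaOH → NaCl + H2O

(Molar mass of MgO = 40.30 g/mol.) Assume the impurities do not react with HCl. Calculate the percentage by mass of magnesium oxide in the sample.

n(HCl) added = 0.04110 × 0.8768 = 0.03604 mol
n(NaOH) used in back-titration = 0.03836 × 0.5541 = 0.02126 mol
n(HCl) left over = 0.02126 mol (1:1 ratio)
n(HCl) consumed by analyte = 0.03604 − 0.02126 = 0.01478 mol
From the 1:2 ratio, n(MgO) = 1/2 × 0.01478 = 7.391 × 10^-3 mol
mass of MgO = 7.391 × 10^-3 × 40.30 = 0.2978 g
% MgO = 0.2978 / 0.3128 × 100 = 95.22 %

95.22 %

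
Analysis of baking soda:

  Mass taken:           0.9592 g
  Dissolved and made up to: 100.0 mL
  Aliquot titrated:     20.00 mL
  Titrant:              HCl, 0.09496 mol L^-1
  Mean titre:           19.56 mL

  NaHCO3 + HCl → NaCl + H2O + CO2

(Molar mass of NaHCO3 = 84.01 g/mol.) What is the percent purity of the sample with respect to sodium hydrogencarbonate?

n(HCl) per titration = 0.01956 × 0.09496 = 1.857 × 10^-3 mol
n(NaHCO3) in each aliquot = 1.857 × 10^-3 mol (1:1 ratio)
n(NaHCO3) in the whole flask = 1.857 × 10^-3 × 100.0/20.00 = 9.287 × 10^-3 mol
mass of NaHCO3 = 9.287 × 10^-3 × 84.01 = 0.7802 g
% NaHCO3 = 0.7802 / 0.9592 × 100 = 81.34 %

81.34 %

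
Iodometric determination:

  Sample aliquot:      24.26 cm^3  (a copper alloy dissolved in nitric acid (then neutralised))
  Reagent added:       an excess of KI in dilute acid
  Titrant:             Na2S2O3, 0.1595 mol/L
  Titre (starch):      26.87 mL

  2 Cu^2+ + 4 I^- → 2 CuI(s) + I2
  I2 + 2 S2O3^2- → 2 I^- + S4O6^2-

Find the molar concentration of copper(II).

n(S2O3^2-) = 0.02687 × 0.1595 = 4.286 × 10^-3 mol
n(I2) = n(S2O3^2-)/2 = 2.143 × 10^-3 mol
From the 2:1 ratio, n(Cu2+) in the aliquot = 2/1 × 2.143 × 10^-3 = 4.286 × 10^-3 mol
[Cu2+] = 4.286 × 10^-3 / 0.02426 = 0.1767 mol/L

0.1767 mol/L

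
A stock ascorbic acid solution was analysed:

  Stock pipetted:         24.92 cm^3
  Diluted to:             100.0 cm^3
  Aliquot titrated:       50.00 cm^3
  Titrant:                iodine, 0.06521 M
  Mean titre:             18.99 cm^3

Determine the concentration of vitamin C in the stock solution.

C6H8O6 + I2 → C6H6O6 + 2 HI
n(I2) = 0.01899 × 0.06521 = 1.238 × 10^-3 mol
n(C6H8O6) in the aliquot = 1.238 × 10^-3 mol (1:1 ratio)
[C6H8O6]_dilute = 1.238 × 10^-3 / 0.05000 = 0.02477 mol/L
Dilution factor = 100.0 / 24.92 = 4.013
[C6H8O6]_stock = 0.02477 × 4.013 = 0.09939 mol/L

0.09939 M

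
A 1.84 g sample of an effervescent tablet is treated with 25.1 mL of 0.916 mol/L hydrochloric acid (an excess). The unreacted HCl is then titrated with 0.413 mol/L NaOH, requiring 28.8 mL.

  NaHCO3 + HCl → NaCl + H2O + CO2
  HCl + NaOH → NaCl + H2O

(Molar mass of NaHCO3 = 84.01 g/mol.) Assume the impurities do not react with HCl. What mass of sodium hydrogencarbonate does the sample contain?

0.932 g

n(HCl) added = 0.0251 × 0.916 = 0.0230 mol
n(NaOH) used in back-titration = 0.0288 × 0.413 = 0.0119 mol
n(HCl) left over = 0.0119 mol (1:1 ratio)
n(HCl) consumed by analyte = 0.0230 − 0.0119 = 0.0111 mol
n(NaHCO3) = 0.0111 mol (1:1 ratio)
mass of NaHCO3 = 0.0111 × 84.01 = 0.932 g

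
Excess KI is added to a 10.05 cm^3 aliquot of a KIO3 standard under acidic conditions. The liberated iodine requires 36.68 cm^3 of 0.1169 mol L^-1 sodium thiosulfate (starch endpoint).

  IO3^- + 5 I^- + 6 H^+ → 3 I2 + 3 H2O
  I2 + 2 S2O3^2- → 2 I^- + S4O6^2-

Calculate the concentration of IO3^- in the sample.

n(S2O3^2-) = 0.03668 × 0.1169 = 4.288 × 10^-3 mol
n(I2) = n(S2O3^2-)/2 = 2.144 × 10^-3 mol
From the 1:3 ratio, n(IO3^-) in the aliquot = 1/3 × 2.144 × 10^-3 = 7.146 × 10^-4 mol
[IO3^-] = 7.146 × 10^-4 / 0.01005 = 0.07111 mol/L

0.07111 mol/L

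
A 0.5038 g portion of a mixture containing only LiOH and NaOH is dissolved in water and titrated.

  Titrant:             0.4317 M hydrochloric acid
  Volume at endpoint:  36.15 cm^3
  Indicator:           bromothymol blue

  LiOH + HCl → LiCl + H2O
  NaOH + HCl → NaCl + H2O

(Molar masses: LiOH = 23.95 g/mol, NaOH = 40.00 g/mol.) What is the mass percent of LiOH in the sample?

35.67 %

n(HCl) = 0.03615 × 0.4317 = 0.01561 mol
Let x = n(LiOH), y = n(NaOH).
Titrant: 1x + 1y = 0.01561;  mass: 23.95x + 40.00y = 0.5038
Solving, x = 7.504 × 10^-3 mol, y = 8.102 × 10^-3 mol
mass of LiOH = 7.504 × 10^-3 × 23.95 = 0.1797 g
% LiOH = 0.1797 / 0.5038 × 100 = 35.67 %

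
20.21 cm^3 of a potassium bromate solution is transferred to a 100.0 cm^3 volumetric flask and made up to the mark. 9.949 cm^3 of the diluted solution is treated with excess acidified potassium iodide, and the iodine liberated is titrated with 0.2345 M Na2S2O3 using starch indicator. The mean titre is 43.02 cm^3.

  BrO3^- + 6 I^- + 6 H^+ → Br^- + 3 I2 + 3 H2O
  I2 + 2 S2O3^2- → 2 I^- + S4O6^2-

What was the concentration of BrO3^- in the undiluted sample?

n(S2O3^2-) = 0.04302 × 0.2345 = 0.01009 mol
n(I2) = n(S2O3^2-)/2 = 5.044 × 10^-3 mol
From the 1:3 ratio, n(BrO3^-) in the aliquot = 1/3 × 5.044 × 10^-3 = 1.681 × 10^-3 mol
[BrO3^-]_dilute = 1.681 × 10^-3 / 0.009949 = 0.1690 mol/L
[BrO3^-]_original = 0.1690 × 100.0/20.21 = 0.8362 mol/L

0.8362 M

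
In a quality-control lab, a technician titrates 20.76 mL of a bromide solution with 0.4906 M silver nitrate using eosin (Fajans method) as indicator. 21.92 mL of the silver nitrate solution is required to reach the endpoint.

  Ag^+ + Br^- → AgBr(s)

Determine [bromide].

n(AgNO3) = 0.02192 L × 0.4906 mol/L = 0.01075 mol
n(Br-) = 0.01075 mol (1:1 mole ratio)
[Br-] = 0.01075 mol / 0.02076 L = 0.5180 mol/L

0.5180 M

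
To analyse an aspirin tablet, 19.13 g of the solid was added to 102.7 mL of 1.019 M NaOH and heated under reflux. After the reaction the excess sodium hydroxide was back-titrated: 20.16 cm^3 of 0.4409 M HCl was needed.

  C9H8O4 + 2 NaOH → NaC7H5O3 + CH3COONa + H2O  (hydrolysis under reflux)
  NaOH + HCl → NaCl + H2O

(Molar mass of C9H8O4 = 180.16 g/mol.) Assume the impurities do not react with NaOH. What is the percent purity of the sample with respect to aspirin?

45.09 %

n(NaOH) added = 0.1027 × 1.019 = 0.1047 mol
n(HCl) used in back-titration = 0.02016 × 0.4409 = 8.889 × 10^-3 mol
n(NaOH) left over = 8.889 × 10^-3 mol (1:1 ratio)
n(NaOH) consumed by analyte = 0.1047 − 8.889 × 10^-3 = 0.09576 mol
From the 1:2 ratio, n(C9H8O4) = 1/2 × 0.09576 = 0.04788 mol
mass of C9H8O4 = 0.04788 × 180.16 = 8.626 g
% C9H8O4 = 8.626 / 19.13 × 100 = 45.09 %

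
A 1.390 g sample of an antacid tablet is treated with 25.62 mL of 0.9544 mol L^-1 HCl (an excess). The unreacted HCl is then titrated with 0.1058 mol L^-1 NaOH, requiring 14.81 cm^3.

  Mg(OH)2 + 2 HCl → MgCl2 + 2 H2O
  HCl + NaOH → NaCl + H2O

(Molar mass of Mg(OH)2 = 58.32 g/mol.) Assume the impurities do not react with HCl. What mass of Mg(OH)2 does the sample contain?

0.6673 g

n(HCl) added = 0.02562 × 0.9544 = 0.02445 mol
n(NaOH) used in back-titration = 0.01481 × 0.1058 = 1.567 × 10^-3 mol
n(HCl) left over = 1.567 × 10^-3 mol (1:1 ratio)
n(HCl) consumed by analyte = 0.02445 − 1.567 × 10^-3 = 0.02288 mol
From the 1:2 ratio, n(Mg(OH)2) = 1/2 × 0.02288 = 0.01144 mol
mass of Mg(OH)2 = 0.01144 × 58.32 = 0.6673 g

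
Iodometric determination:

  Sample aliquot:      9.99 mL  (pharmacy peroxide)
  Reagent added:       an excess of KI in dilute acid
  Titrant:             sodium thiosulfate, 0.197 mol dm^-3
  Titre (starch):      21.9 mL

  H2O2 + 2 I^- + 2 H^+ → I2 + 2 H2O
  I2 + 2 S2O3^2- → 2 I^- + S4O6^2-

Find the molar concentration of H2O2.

n(S2O3^2-) = 0.0219 × 0.197 = 4.31 × 10^-3 mol
n(I2) = n(S2O3^2-)/2 = 2.16 × 10^-3 mol
n(H2O2) in the aliquot = 2.16 × 10^-3 mol (1:1 ratio)
[H2O2] = 2.16 × 10^-3 / 0.00999 = 0.216 mol/L

0.216 mol/L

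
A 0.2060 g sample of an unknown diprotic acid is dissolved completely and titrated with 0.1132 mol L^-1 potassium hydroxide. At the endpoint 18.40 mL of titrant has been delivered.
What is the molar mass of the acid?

n(KOH) = 0.01840 L × 0.1132 mol/L = 2.083 × 10^-3 mol
From the 1:2 ratio, n(H2A) = 1/2 × 2.083 × 10^-3 = 1.041 × 10^-3 mol
M = m / n = 0.2060 g / 1.041 × 10^-3 mol = 197.8 g/mol

197.8 g/mol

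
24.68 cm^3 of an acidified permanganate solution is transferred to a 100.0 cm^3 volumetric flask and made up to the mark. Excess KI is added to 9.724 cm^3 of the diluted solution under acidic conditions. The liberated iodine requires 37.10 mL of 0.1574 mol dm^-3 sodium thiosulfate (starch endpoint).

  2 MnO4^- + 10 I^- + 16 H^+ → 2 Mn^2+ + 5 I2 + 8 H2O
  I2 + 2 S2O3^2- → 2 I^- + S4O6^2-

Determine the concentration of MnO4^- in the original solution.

n(S2O3^2-) = 0.03710 × 0.1574 = 5.840 × 10^-3 mol
n(I2) = n(S2O3^2-)/2 = 2.920 × 10^-3 mol
From the 2:5 ratio, n(MnO4^-) in the aliquot = 2/5 × 2.920 × 10^-3 = 1.168 × 10^-3 mol
[MnO4^-]_dilute = 1.168 × 10^-3 / 0.009724 = 0.1201 mol/L
[MnO4^-]_original = 0.1201 × 100.0/24.68 = 0.4867 mol/L

0.4867 mol/L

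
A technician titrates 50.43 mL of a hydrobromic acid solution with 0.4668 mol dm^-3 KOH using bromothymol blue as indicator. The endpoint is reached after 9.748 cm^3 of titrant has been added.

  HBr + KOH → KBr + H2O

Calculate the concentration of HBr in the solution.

0.09023 mol/L

n(KOH) = 0.009748 L × 0.4668 mol/L = 4.550 × 10^-3 mol
n(HBr) = 4.550 × 10^-3 mol (1:1 mole ratio)
[HBr] = 4.550 × 10^-3 mol / 0.05043 L = 0.09023 mol/L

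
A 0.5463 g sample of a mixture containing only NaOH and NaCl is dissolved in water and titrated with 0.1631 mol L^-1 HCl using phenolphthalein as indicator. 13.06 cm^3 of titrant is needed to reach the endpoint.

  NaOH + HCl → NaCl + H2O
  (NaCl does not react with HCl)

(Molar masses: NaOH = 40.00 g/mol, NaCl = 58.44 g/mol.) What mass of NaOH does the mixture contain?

0.08520 g

n(HCl) = 0.01306 × 0.1631 = 2.130 × 10^-3 mol
Let x = n(NaOH), y = n(NaCl).
Titrant: 1x = 2.130 × 10^-3;  mass: 40.00x + 58.44y = 0.5463
Solving, x = 2.130 × 10^-3 mol, y = 7.890 × 10^-3 mol
mass of NaOH = 2.130 × 10^-3 × 40.00 = 0.08520 g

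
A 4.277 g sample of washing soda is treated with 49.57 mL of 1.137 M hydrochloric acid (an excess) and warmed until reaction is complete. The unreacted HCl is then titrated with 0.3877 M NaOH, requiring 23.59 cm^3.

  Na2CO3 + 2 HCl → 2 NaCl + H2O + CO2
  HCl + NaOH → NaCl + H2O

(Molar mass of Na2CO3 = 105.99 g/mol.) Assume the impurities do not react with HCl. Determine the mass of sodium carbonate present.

2.502 g

n(HCl) added = 0.04957 × 1.137 = 0.05636 mol
n(NaOH) used in back-titration = 0.02359 × 0.3877 = 9.146 × 10^-3 mol
n(HCl) left over = 9.146 × 10^-3 mol (1:1 ratio)
n(HCl) consumed by analyte = 0.05636 − 9.146 × 10^-3 = 0.04722 mol
From the 1:2 ratio, n(Na2CO3) = 1/2 × 0.04722 = 0.02361 mol
mass of Na2CO3 = 0.02361 × 105.99 = 2.502 g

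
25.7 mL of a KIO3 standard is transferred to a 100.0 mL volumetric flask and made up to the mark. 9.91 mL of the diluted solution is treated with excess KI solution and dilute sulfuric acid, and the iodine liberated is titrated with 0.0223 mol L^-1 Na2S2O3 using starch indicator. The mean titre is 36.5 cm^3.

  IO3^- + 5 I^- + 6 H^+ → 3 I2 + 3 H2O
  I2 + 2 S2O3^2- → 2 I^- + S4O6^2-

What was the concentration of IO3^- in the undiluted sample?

0.0533 mol/L

n(S2O3^2-) = 0.0365 × 0.0223 = 8.14 × 10^-4 mol
n(I2) = n(S2O3^2-)/2 = 4.07 × 10^-4 mol
From the 1:3 ratio, n(IO3^-) in the aliquot = 1/3 × 4.07 × 10^-4 = 1.36 × 10^-4 mol
[IO3^-]_dilute = 1.36 × 10^-4 / 0.00991 = 0.0137 mol/L
[IO3^-]_original = 0.0137 × 100.0/25.7 = 0.0533 mol/L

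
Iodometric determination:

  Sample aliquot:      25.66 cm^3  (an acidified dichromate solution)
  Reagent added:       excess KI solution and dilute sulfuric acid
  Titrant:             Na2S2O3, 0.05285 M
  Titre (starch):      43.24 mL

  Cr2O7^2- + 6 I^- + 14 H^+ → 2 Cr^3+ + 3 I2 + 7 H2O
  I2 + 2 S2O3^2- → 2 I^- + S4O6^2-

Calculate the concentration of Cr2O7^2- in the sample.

n(S2O3^2-) = 0.04324 × 0.05285 = 2.285 × 10^-3 mol
n(I2) = n(S2O3^2-)/2 = 1.143 × 10^-3 mol
From the 1:3 ratio, n(Cr2O7^2-) in the aliquot = 1/3 × 1.143 × 10^-3 = 3.809 × 10^-4 mol
[Cr2O7^2-] = 3.809 × 10^-4 / 0.02566 = 0.01484 mol/L

0.01484 M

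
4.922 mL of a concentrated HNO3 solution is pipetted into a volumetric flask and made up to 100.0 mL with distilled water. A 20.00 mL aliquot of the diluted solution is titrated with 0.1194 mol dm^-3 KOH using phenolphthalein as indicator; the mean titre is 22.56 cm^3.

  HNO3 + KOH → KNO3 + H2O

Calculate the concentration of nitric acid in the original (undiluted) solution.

n(KOH) = 0.02256 × 0.1194 = 2.694 × 10^-3 mol
n(HNO3) in the aliquot = 2.694 × 10^-3 mol (1:1 ratio)
[HNO3]_dilute = 2.694 × 10^-3 / 0.02000 = 0.1347 mol/L
Dilution factor = 100.0 / 4.922 = 20.32
[HNO3]_stock = 0.1347 × 20.32 = 2.736 mol/L

2.736 mol/L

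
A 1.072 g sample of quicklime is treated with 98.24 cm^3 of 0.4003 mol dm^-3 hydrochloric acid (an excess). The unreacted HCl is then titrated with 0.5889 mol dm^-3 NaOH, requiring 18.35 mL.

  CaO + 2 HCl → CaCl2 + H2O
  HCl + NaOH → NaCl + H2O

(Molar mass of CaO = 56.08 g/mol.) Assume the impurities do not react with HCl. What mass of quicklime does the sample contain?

0.7997 g

n(HCl) added = 0.09824 × 0.4003 = 0.03933 mol
n(NaOH) used in back-titration = 0.01835 × 0.5889 = 0.01081 mol
n(HCl) left over = 0.01081 mol (1:1 ratio)
n(HCl) consumed by analyte = 0.03933 − 0.01081 = 0.02852 mol
From the 1:2 ratio, n(CaO) = 1/2 × 0.02852 = 0.01426 mol
mass of CaO = 0.01426 × 56.08 = 0.7997 g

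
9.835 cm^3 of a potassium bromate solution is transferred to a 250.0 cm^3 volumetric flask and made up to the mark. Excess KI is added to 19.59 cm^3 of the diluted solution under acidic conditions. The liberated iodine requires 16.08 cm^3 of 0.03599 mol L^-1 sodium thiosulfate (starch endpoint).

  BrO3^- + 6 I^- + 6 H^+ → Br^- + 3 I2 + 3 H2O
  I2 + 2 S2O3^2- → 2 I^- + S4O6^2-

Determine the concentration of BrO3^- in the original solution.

0.1252 mol/L

n(S2O3^2-) = 0.01608 × 0.03599 = 5.787 × 10^-4 mol
n(I2) = n(S2O3^2-)/2 = 2.894 × 10^-4 mol
From the 1:3 ratio, n(BrO3^-) in the aliquot = 1/3 × 2.894 × 10^-4 = 9.645 × 10^-5 mol
[BrO3^-]_dilute = 9.645 × 10^-5 / 0.01959 = 0.004924 mol/L
[BrO3^-]_original = 0.004924 × 250.0/9.835 = 0.1252 mol/L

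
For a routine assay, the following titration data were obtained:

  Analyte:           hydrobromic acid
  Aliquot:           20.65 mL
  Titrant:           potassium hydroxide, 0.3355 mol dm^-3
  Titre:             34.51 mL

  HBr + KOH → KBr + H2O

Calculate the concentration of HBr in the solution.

0.5607 mol/L

n(KOH) = 0.03451 L × 0.3355 mol/L = 0.01158 mol
n(HBr) = 0.01158 mol (1:1 mole ratio)
[HBr] = 0.01158 mol / 0.02065 L = 0.5607 mol/L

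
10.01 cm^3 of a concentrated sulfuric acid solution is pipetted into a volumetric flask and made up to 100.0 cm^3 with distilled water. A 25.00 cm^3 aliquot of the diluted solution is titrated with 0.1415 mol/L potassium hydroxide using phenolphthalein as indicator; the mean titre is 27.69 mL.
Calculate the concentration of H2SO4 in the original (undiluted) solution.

0.7828 mol/L

H2SO4 + 2 KOH → K2SO4 + 2 H2O
n(KOH) = 0.02769 × 0.1415 = 3.918 × 10^-3 mol
From the 1:2 ratio, n(H2SO4) in the aliquot = 1/2 × 3.918 × 10^-3 = 1.959 × 10^-3 mol
[H2SO4]_dilute = 1.959 × 10^-3 / 0.02500 = 0.07836 mol/L
Dilution factor = 100.0 / 10.01 = 9.990
[H2SO4]_stock = 0.07836 × 9.990 = 0.7828 mol/L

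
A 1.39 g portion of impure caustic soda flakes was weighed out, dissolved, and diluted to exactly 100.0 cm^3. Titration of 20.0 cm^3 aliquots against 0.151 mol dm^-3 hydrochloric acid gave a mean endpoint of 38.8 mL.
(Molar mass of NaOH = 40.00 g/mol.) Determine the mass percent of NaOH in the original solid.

84.3 %

NaOH + HCl → NaCl + H2O
n(HCl) per titration = 0.0388 × 0.151 = 5.86 × 10^-3 mol
n(NaOH) in each aliquot = 5.86 × 10^-3 mol (1:1 ratio)
n(NaOH) in the whole flask = 5.86 × 10^-3 × 100.0/20.0 = 0.0293 mol
mass of NaOH = 0.0293 × 40.00 = 1.17 g
% NaOH = 1.17 / 1.39 × 100 = 84.3 %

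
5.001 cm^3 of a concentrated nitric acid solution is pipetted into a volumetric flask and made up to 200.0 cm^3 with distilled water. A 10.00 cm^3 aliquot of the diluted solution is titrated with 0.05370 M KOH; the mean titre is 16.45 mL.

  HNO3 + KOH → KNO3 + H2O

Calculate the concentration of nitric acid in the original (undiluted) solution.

n(KOH) = 0.01645 × 0.05370 = 8.834 × 10^-4 mol
n(HNO3) in the aliquot = 8.834 × 10^-4 mol (1:1 ratio)
[HNO3]_dilute = 8.834 × 10^-4 / 0.01000 = 0.08834 mol/L
Dilution factor = 200.0 / 5.001 = 39.99
[HNO3]_stock = 0.08834 × 39.99 = 3.533 mol/L

3.533 M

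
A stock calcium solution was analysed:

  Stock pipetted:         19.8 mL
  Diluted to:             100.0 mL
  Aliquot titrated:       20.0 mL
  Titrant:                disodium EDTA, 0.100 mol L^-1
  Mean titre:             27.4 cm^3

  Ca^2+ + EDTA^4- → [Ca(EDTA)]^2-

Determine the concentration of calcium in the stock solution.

n(EDTA) = 0.0274 × 0.100 = 2.74 × 10^-3 mol
n(Ca2+) in the aliquot = 2.74 × 10^-3 mol (1:1 ratio)
[Ca2+]_dilute = 2.74 × 10^-3 / 0.0200 = 0.137 mol/L
Dilution factor = 100.0 / 19.8 = 5.051
[Ca2+]_stock = 0.137 × 5.051 = 0.692 mol/L

0.692 mol/L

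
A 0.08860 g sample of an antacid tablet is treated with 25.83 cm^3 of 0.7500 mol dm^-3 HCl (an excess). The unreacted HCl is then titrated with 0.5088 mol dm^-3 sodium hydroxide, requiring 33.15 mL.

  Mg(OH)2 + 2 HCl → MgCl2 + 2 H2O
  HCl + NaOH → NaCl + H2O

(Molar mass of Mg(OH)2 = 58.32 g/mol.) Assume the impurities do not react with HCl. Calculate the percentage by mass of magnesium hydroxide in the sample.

n(HCl) added = 0.02583 × 0.7500 = 0.01937 mol
n(NaOH) used in back-titration = 0.03315 × 0.5088 = 0.01687 mol
n(HCl) left over = 0.01687 mol (1:1 ratio)
n(HCl) consumed by analyte = 0.01937 − 0.01687 = 2.506 × 10^-3 mol
From the 1:2 ratio, n(Mg(OH)2) = 1/2 × 2.506 × 10^-3 = 1.253 × 10^-3 mol
mass of Mg(OH)2 = 1.253 × 10^-3 × 58.32 = 0.07307 g
% Mg(OH)2 = 0.07307 / 0.08860 × 100 = 82.47 %

82.47 %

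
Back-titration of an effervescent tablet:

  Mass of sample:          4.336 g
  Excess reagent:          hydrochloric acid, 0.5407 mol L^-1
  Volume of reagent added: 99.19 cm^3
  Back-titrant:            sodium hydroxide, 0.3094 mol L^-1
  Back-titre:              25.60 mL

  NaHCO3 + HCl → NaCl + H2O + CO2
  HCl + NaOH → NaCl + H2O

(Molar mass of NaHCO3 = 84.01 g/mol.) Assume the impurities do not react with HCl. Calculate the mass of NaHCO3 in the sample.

3.840 g

n(HCl) added = 0.09919 × 0.5407 = 0.05363 mol
n(NaOH) used in back-titration = 0.02560 × 0.3094 = 7.921 × 10^-3 mol
n(HCl) left over = 7.921 × 10^-3 mol (1:1 ratio)
n(HCl) consumed by analyte = 0.05363 − 7.921 × 10^-3 = 0.04571 mol
n(NaHCO3) = 0.04571 mol (1:1 ratio)
mass of NaHCO3 = 0.04571 × 84.01 = 3.840 g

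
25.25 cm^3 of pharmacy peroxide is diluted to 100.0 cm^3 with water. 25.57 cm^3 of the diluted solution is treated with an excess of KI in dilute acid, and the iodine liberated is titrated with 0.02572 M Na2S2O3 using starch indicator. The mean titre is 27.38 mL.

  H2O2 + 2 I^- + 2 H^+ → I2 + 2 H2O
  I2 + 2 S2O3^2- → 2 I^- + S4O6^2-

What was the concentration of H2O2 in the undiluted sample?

n(S2O3^2-) = 0.02738 × 0.02572 = 7.042 × 10^-4 mol
n(I2) = n(S2O3^2-)/2 = 3.521 × 10^-4 mol
n(H2O2) in the aliquot = 3.521 × 10^-4 mol (1:1 ratio)
[H2O2]_dilute = 3.521 × 10^-4 / 0.02557 = 0.01377 mol/L
[H2O2]_original = 0.01377 × 100.0/25.25 = 0.05454 mol/L

0.05454 M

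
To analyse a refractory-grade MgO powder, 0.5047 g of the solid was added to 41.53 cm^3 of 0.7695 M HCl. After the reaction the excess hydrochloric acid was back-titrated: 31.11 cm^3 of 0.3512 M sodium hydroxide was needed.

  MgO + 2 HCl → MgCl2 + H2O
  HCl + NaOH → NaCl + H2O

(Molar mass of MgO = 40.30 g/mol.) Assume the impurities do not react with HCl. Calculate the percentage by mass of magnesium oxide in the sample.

n(HCl) added = 0.04153 × 0.7695 = 0.03196 mol
n(NaOH) used in back-titration = 0.03111 × 0.3512 = 0.01093 mol
n(HCl) left over = 0.01093 mol (1:1 ratio)
n(HCl) consumed by analyte = 0.03196 − 0.01093 = 0.02103 mol
From the 1:2 ratio, n(MgO) = 1/2 × 0.02103 = 0.01052 mol
mass of MgO = 0.01052 × 40.30 = 0.4238 g
% MgO = 0.4238 / 0.5047 × 100 = 83.97 %

83.97 %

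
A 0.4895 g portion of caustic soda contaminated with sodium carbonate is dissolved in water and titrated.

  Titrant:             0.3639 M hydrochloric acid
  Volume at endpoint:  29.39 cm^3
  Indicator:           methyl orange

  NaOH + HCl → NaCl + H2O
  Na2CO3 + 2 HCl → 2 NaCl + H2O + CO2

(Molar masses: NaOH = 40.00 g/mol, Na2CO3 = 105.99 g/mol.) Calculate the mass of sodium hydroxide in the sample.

0.2379 g

n(HCl) = 0.02939 × 0.3639 = 0.01070 mol
Let x = n(NaOH), y = n(Na2CO3).
Titrant: 1x + 2y = 0.01070;  mass: 40.00x + 105.99y = 0.4895
Solving, x = 5.947 × 10^-3 mol, y = 2.374 × 10^-3 mol
mass of NaOH = 5.947 × 10^-3 × 40.00 = 0.2379 g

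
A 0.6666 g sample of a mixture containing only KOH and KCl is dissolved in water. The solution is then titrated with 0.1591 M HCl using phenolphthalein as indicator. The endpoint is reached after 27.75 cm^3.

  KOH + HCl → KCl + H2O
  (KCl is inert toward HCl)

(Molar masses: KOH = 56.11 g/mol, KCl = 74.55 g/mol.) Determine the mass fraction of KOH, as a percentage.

37.16 %

n(HCl) = 0.02775 × 0.1591 = 4.415 × 10^-3 mol
Let x = n(KOH), y = n(KCl).
Titrant: 1x = 4.415 × 10^-3;  mass: 56.11x + 74.55y = 0.6666
Solving, x = 4.415 × 10^-3 mol, y = 5.619 × 10^-3 mol
mass of KOH = 4.415 × 10^-3 × 56.11 = 0.2477 g
% KOH = 0.2477 / 0.6666 × 100 = 37.16 %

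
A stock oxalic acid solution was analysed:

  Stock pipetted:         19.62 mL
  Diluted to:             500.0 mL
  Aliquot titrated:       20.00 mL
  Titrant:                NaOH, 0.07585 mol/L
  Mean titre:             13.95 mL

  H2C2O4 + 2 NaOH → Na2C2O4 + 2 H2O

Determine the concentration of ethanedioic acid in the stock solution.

n(NaOH) = 0.01395 × 0.07585 = 1.058 × 10^-3 mol
From the 1:2 ratio, n(H2C2O4) in the aliquot = 1/2 × 1.058 × 10^-3 = 5.291 × 10^-4 mol
[H2C2O4]_dilute = 5.291 × 10^-4 / 0.02000 = 0.02645 mol/L
Dilution factor = 500.0 / 19.62 = 25.48
[H2C2O4]_stock = 0.02645 × 25.48 = 0.6741 mol/L

0.6741 mol/L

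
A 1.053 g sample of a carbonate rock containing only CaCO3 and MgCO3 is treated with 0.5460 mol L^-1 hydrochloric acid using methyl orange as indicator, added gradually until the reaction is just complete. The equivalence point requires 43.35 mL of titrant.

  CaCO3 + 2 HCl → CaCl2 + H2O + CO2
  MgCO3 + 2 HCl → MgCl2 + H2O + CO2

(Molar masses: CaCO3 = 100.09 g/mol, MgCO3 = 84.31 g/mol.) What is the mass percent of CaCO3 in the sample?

n(HCl) = 0.04335 × 0.5460 = 0.02367 mol
Let x = n(CaCO3), y = n(MgCO3).
Titrant: 2x + 2y = 0.02367;  mass: 100.09x + 84.31y = 1.053
Solving, x = 3.500 × 10^-3 mol, y = 8.335 × 10^-3 mol
mass of CaCO3 = 3.500 × 10^-3 × 100.09 = 0.3503 g
% CaCO3 = 0.3503 / 1.053 × 100 = 33.27 %

33.27 %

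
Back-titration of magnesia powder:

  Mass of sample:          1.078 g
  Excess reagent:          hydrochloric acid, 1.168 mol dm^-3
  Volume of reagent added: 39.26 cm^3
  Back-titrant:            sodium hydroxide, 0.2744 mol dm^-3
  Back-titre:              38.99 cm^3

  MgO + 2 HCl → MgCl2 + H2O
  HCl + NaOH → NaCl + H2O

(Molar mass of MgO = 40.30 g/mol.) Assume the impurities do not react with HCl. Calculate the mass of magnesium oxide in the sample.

n(HCl) added = 0.03926 × 1.168 = 0.04586 mol
n(NaOH) used in back-titration = 0.03899 × 0.2744 = 0.01070 mol
n(HCl) left over = 0.01070 mol (1:1 ratio)
n(HCl) consumed by analyte = 0.04586 − 0.01070 = 0.03516 mol
From the 1:2 ratio, n(MgO) = 1/2 × 0.03516 = 0.01758 mol
mass of MgO = 0.01758 × 40.30 = 0.7084 g

0.7084 g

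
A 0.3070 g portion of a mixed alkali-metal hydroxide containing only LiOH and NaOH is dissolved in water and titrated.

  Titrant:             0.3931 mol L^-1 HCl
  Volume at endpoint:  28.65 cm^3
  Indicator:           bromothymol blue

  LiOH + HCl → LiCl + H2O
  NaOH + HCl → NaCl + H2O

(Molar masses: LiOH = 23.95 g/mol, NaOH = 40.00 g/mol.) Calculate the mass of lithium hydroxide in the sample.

0.2141 g

n(HCl) = 0.02865 × 0.3931 = 0.01126 mol
Let x = n(LiOH), y = n(NaOH).
Titrant: 1x + 1y = 0.01126;  mass: 23.95x + 40.00y = 0.3070
Solving, x = 8.940 × 10^-3 mol, y = 2.322 × 10^-3 mol
mass of LiOH = 8.940 × 10^-3 × 23.95 = 0.2141 g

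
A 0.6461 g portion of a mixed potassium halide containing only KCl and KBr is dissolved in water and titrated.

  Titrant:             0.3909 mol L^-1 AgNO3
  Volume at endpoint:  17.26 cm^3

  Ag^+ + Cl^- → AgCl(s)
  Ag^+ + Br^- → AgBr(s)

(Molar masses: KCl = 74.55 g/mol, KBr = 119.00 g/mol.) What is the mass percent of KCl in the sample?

n(AgNO3) = 0.01726 × 0.3909 = 6.747 × 10^-3 mol
Let x = n(KCl), y = n(KBr).
Titrant: 1x + 1y = 6.747 × 10^-3;  mass: 74.55x + 119.00y = 0.6461
Solving, x = 3.527 × 10^-3 mol, y = 3.220 × 10^-3 mol
mass of KCl = 3.527 × 10^-3 × 74.55 = 0.2630 g
% KCl = 0.2630 / 0.6461 × 100 = 40.70 %

40.70 %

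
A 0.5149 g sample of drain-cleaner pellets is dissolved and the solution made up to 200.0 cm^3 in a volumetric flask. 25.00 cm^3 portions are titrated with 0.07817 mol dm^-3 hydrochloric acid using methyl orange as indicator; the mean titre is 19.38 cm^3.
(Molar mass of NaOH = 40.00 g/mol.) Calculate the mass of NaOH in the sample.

0.4848 g

NaOH + HCl → NaCl + H2O
n(HCl) per titration = 0.01938 × 0.07817 = 1.515 × 10^-3 mol
n(NaOH) in each aliquot = 1.515 × 10^-3 mol (1:1 ratio)
n(NaOH) in the whole flask = 1.515 × 10^-3 × 200.0/25.00 = 0.01212 mol
mass of NaOH = 0.01212 × 40.00 = 0.4848 g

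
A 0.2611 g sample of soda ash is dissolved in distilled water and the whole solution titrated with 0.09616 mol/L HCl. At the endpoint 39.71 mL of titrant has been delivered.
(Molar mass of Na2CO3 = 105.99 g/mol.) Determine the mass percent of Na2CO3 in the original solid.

77.50 %

Na2CO3 + 2 HCl → 2 NaCl + H2O + CO2
n(HCl) = 0.03971 L × 0.09616 mol/L = 3.819 × 10^-3 mol
From the 1:2 ratio, n(Na2CO3) = 1/2 × 3.819 × 10^-3 = 1.909 × 10^-3 mol
mass of Na2CO3 = 1.909 × 10^-3 × 105.99 g/mol = 0.2024 g
% Na2CO3 = 0.2024 / 0.2611 × 100 = 77.50 %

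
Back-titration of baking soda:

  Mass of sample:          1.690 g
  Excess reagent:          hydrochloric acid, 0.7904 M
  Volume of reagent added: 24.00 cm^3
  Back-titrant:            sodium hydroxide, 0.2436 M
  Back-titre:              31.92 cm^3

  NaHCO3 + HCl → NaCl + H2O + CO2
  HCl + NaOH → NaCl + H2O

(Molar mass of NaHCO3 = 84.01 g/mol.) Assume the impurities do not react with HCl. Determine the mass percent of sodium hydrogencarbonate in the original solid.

n(HCl) added = 0.02400 × 0.7904 = 0.01897 mol
n(NaOH) used in back-titration = 0.03192 × 0.2436 = 7.776 × 10^-3 mol
n(HCl) left over = 7.776 × 10^-3 mol (1:1 ratio)
n(HCl) consumed by analyte = 0.01897 − 7.776 × 10^-3 = 0.01119 mol
n(NaHCO3) = 0.01119 mol (1:1 ratio)
mass of NaHCO3 = 0.01119 × 84.01 = 0.9404 g
% NaHCO3 = 0.9404 / 1.690 × 100 = 55.64 %

55.64 %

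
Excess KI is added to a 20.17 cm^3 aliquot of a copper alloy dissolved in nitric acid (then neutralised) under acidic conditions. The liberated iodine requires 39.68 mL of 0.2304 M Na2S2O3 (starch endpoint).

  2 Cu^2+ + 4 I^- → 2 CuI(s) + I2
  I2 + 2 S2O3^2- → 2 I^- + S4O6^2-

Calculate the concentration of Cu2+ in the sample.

0.4533 M

n(S2O3^2-) = 0.03968 × 0.2304 = 9.142 × 10^-3 mol
n(I2) = n(S2O3^2-)/2 = 4.571 × 10^-3 mol
From the 2:1 ratio, n(Cu2+) in the aliquot = 2/1 × 4.571 × 10^-3 = 9.142 × 10^-3 mol
[Cu2+] = 9.142 × 10^-3 / 0.02017 = 0.4533 mol/L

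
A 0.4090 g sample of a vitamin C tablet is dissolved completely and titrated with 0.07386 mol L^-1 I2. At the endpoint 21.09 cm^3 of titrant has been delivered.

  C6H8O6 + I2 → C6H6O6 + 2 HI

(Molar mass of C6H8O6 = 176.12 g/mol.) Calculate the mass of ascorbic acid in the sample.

n(I2) = 0.02109 L × 0.07386 mol/L = 1.558 × 10^-3 mol
n(C6H8O6) = 1.558 × 10^-3 mol (1:1 ratio)
mass of C6H8O6 = 1.558 × 10^-3 × 176.12 g/mol = 0.2743 g

0.2743 g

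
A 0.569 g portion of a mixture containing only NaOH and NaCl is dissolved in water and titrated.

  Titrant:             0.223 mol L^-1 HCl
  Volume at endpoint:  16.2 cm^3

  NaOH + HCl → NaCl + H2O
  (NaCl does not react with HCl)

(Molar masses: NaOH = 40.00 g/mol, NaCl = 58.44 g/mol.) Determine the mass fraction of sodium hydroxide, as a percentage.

25.4 %

n(HCl) = 0.0162 × 0.223 = 3.61 × 10^-3 mol
Let x = n(NaOH), y = n(NaCl).
Titrant: 1x = 3.61 × 10^-3;  mass: 40.00x + 58.44y = 0.569
Solving, x = 3.61 × 10^-3 mol, y = 7.26 × 10^-3 mol
mass of NaOH = 3.61 × 10^-3 × 40.00 = 0.145 g
% NaOH = 0.145 / 0.569 × 100 = 25.4 %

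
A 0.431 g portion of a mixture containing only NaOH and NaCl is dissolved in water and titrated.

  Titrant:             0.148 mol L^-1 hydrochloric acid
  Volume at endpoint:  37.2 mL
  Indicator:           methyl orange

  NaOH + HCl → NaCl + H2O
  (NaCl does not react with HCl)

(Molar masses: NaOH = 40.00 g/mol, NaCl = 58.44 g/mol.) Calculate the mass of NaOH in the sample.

n(HCl) = 0.0372 × 0.148 = 5.51 × 10^-3 mol
Let x = n(NaOH), y = n(NaCl).
Titrant: 1x = 5.51 × 10^-3;  mass: 40.00x + 58.44y = 0.431
Solving, x = 5.51 × 10^-3 mol, y = 3.61 × 10^-3 mol
mass of NaOH = 5.51 × 10^-3 × 40.00 = 0.220 g

0.220 g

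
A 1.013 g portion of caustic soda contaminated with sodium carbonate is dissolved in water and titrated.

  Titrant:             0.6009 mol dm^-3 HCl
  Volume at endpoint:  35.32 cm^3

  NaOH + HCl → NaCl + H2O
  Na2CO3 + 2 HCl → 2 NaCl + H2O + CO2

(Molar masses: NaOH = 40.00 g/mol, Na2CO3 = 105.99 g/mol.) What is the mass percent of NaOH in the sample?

33.96 %

n(HCl) = 0.03532 × 0.6009 = 0.02122 mol
Let x = n(NaOH), y = n(Na2CO3).
Titrant: 1x + 2y = 0.02122;  mass: 40.00x + 105.99y = 1.013
Solving, x = 8.600 × 10^-3 mol, y = 6.312 × 10^-3 mol
mass of NaOH = 8.600 × 10^-3 × 40.00 = 0.3440 g
% NaOH = 0.3440 / 1.013 × 100 = 33.96 %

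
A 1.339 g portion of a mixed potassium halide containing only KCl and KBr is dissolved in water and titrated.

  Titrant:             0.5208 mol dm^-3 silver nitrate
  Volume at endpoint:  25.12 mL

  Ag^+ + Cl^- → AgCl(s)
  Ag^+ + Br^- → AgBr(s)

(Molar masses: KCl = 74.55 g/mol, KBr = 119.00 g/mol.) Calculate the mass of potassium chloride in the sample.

0.3653 g

n(AgNO3) = 0.02512 × 0.5208 = 0.01308 mol
Let x = n(KCl), y = n(KBr).
Titrant: 1x + 1y = 0.01308;  mass: 74.55x + 119.00y = 1.339
Solving, x = 4.900 × 10^-3 mol, y = 8.182 × 10^-3 mol
mass of KCl = 4.900 × 10^-3 × 74.55 = 0.3653 g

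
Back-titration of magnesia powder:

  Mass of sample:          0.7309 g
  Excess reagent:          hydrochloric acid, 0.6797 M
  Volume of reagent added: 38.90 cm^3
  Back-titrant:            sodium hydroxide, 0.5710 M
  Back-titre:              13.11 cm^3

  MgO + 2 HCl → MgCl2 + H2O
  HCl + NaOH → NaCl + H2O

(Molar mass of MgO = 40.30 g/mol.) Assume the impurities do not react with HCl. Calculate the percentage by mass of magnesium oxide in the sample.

n(HCl) added = 0.03890 × 0.6797 = 0.02644 mol
n(NaOH) used in back-titration = 0.01311 × 0.5710 = 7.486 × 10^-3 mol
n(HCl) left over = 7.486 × 10^-3 mol (1:1 ratio)
n(HCl) consumed by analyte = 0.02644 − 7.486 × 10^-3 = 0.01895 mol
From the 1:2 ratio, n(MgO) = 1/2 × 0.01895 = 9.477 × 10^-3 mol
mass of MgO = 9.477 × 10^-3 × 40.30 = 0.3819 g
% MgO = 0.3819 / 0.7309 × 100 = 52.26 %

52.26 %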